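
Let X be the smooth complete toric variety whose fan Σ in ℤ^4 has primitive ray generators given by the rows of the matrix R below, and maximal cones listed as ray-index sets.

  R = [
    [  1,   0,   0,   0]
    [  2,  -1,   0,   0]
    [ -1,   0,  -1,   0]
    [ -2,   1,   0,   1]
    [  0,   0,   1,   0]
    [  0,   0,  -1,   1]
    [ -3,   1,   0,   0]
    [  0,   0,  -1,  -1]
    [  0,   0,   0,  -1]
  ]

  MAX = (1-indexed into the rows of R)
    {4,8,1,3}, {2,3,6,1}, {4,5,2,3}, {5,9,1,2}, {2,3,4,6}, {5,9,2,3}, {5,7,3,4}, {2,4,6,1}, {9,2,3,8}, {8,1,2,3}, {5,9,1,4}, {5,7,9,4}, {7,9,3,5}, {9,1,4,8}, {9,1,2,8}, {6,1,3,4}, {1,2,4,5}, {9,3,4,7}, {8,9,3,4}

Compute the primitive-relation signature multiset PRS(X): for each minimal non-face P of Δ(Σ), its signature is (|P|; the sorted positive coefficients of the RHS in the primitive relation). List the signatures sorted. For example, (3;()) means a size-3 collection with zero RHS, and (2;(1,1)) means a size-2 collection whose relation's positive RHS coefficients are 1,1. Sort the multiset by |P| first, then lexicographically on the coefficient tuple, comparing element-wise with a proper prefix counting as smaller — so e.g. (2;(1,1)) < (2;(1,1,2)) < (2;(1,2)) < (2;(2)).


14 collections generate NE(X_Σ); each relation:

  • {5,8}:  v_{5} + v_{8} = v_{9}  →  sig = (2;(1))
  • {1,7}:  v_{1} + v_{7} = v_{4} + v_{9}  →  sig = (2;(1,1))
  • {2,7}:  v_{2} + v_{7} = v_{3} + v_{5}  →  sig = (2;(1,1))
  • {5,6}:  v_{5} + v_{6} = v_{2} + v_{4}  →  sig = (2;(1,1))
  • {6,7}:  v_{6} + v_{7} = v_{3} + v_{4}  →  sig = (2;(1,1))
  • {6,9}:  v_{6} + v_{9} = v_{1} + v_{3}  →  sig = (2;(1,1))
  • {7,8}:  v_{7} + v_{8} = v_{3} + v_{4} + 2·v_{9}  →  sig = (2;(1,1,2))
  • {6,8}:  v_{6} + v_{8} = 2·v_{1} + 2·v_{3}  →  sig = (2;(2,2))
  • {1,3,5}:  v_{1} + v_{3} + v_{5} = 0  →  sig = (3;())
  • {2,4,9}:  v_{2} + v_{4} + v_{9} = 0  →  sig = (3;())
  • {1,3,9}:  v_{1} + v_{3} + v_{9} = v_{8}  →  sig = (3;(1))
  • {2,4,8}:  v_{2} + v_{4} + v_{8} = v_{1} + v_{3}  →  sig = (3;(1,1))
  • {1,2,3,4}:  v_{1} + v_{2} + v_{3} + v_{4} = v_{6}  →  sig = (4;(1))
  • {3,4,5,9}:  v_{3} + v_{4} + v_{5} + v_{9} = v_{7}  →  sig = (4;(1))

so the primitive-relation signature multiset is
[(2;(1)), (2;(1,1)), (2;(1,1)), (2;(1,1)), (2;(1,1)), (2;(1,1)), (2;(1,1,2)), (2;(2,2)), (3;()), (3;()), (3;(1)), (3;(1,1)), (4;(1)), (4;(1))]


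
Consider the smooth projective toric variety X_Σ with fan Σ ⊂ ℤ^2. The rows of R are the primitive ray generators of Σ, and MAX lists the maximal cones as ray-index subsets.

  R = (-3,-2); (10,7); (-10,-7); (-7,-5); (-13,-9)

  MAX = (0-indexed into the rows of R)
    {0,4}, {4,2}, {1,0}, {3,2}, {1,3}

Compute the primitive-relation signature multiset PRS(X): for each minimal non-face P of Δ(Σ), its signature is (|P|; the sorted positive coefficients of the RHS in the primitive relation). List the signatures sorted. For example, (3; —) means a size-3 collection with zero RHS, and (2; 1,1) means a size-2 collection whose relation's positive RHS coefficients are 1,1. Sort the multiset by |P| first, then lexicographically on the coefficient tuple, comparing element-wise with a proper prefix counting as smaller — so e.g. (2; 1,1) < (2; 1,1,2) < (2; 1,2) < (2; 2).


Δ(Σ) — 5 vertices, 5 min non-faces:

  P = {1,2}:  v_{1} + v_{2} = 0  →  sig = (2; —)
  P = {0,2}:  v_{0} + v_{2} = v_{4}  →  sig = (2; 1)
  P = {0,3}:  v_{0} + v_{3} = v_{2}  →  sig = (2; 1)
  P = {1,4}:  v_{1} + v_{4} = v_{0}  →  sig = (2; 1)
  P = {3,4}:  v_{3} + v_{4} = 2·v_{2}  →  sig = (2; 2)

so the primitive-relation signature multiset is
    (2; —)
    (2; 1)
    (2; 1)
    (2; 1)
    (2; 2)


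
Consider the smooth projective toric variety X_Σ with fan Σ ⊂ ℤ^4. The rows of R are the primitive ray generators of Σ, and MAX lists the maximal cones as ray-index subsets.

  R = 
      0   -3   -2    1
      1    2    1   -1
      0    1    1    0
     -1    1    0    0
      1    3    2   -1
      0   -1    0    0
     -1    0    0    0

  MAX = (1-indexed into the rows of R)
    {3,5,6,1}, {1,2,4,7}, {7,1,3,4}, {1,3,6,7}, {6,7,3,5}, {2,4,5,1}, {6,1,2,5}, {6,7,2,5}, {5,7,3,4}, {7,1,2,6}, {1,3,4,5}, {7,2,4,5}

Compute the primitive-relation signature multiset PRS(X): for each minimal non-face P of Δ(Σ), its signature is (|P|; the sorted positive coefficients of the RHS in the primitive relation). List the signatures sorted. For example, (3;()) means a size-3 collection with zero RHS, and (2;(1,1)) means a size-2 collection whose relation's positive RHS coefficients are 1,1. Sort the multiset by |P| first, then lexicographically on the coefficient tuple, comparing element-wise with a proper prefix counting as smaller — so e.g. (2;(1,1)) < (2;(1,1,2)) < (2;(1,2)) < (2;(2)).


3 minimal non-faces of Δ(Σ) (on 7 rays):

  • {2,3}:  v_{2} + v_{3} = v_{5}  →  sig = (2;(1))
  • {4,6}:  v_{4} + v_{6} = v_{7}  →  sig = (2;(1))
  • {1,5,7}:  v_{1} + v_{5} + v_{7} = 0  →  sig = (3;())

Sorted signature multiset PRS(X):
{ (2;(1)) ×2,  (3;()) }


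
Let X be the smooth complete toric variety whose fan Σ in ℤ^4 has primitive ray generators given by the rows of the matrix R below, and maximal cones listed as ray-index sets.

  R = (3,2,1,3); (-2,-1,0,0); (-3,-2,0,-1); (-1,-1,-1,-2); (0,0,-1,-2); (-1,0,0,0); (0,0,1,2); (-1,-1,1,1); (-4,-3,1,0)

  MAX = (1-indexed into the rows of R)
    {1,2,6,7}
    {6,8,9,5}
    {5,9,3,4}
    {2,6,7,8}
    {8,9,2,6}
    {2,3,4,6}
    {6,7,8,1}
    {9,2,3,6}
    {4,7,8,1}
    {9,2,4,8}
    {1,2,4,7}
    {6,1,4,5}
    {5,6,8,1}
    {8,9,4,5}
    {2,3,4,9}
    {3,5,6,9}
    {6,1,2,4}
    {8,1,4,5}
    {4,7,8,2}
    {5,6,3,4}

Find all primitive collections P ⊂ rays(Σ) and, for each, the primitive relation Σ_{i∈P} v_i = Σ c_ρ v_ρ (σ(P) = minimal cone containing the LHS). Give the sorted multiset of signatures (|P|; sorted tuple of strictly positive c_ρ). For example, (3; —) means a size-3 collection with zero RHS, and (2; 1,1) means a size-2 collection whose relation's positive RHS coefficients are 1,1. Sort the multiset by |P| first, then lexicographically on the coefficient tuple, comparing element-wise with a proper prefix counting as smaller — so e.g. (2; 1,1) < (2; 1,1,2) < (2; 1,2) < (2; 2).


Primitive collections (11):

  • {5,7}:  v_{5} + v_{7} = 0 ; sig = (2; —)
  • {1,3}:  v_{1} + v_{3} = v_{7} ; sig = (2; 1)
  • {3,8}:  v_{3} + v_{8} = v_{9} ; sig = (2; 1)
  • {1,9}:  v_{1} + v_{9} = v_{7} + v_{8} ; sig = (2; 1,1)
  • {2,5}:  v_{2} + v_{5} = v_{4} + v_{6} ; sig = (2; 1,1)
  • {3,7}:  v_{3} + v_{7} = v_{2} + v_{8} ; sig = (2; 1,1)
  • {7,9}:  v_{7} + v_{9} = v_{2} + 2·v_{8} ; sig = (2; 1,2)
  • {4,6,7}:  v_{4} + v_{6} + v_{7} = v_{2} ; sig = (3; 1)
  • {4,6,8}:  v_{4} + v_{6} + v_{8} = v_{3} ; sig = (3; 1)
  • {1,2,8}:  v_{1} + v_{2} + v_{8} = 2·v_{7} ; sig = (3; 2)
  • {4,6,9}:  v_{4} + v_{6} + v_{9} = 2·v_{3} ; sig = (3; 2)

Signatures (|P|; sorted positive RHS coefficients), sorted:
{ (2; —),  (2; 1) ×2,  (2; 1,1) ×3,  (2; 1,2),  (3; 1) ×2,  (3; 2) ×2 }


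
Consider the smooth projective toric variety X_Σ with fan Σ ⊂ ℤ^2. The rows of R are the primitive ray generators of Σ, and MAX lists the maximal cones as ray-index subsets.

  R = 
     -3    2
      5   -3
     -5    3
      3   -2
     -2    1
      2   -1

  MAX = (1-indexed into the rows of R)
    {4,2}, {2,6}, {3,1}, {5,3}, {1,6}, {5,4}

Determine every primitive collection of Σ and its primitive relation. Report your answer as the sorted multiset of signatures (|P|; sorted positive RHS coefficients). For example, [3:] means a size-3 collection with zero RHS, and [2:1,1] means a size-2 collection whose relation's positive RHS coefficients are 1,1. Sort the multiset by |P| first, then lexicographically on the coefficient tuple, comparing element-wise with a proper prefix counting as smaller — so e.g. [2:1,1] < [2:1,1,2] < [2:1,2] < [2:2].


9 minimal non-faces of Δ(Σ) (on 6 rays):

  • {1,4}:  v_{1} + v_{4} = 0  so sig = [2:]
  • {2,3}:  v_{2} + v_{3} = 0  so sig = [2:]
  • {5,6}:  v_{5} + v_{6} = 0  so sig = [2:]
  • {1,2}:  v_{1} + v_{2} = v_{6}  so sig = [2:1]
  • {1,5}:  v_{1} + v_{5} = v_{3}  so sig = [2:1]
  • {2,5}:  v_{2} + v_{5} = v_{4}  so sig = [2:1]
  • {3,4}:  v_{3} + v_{4} = v_{5}  so sig = [2:1]
  • {3,6}:  v_{3} + v_{6} = v_{1}  so sig = [2:1]
  • {4,6}:  v_{4} + v_{6} = v_{2}  so sig = [2:1]

Sorted signature multiset PRS(X):
    [2:]
    [2:]
    [2:]
    [2:1]
    [2:1]
    [2:1]
    [2:1]
    [2:1]
    [2:1]


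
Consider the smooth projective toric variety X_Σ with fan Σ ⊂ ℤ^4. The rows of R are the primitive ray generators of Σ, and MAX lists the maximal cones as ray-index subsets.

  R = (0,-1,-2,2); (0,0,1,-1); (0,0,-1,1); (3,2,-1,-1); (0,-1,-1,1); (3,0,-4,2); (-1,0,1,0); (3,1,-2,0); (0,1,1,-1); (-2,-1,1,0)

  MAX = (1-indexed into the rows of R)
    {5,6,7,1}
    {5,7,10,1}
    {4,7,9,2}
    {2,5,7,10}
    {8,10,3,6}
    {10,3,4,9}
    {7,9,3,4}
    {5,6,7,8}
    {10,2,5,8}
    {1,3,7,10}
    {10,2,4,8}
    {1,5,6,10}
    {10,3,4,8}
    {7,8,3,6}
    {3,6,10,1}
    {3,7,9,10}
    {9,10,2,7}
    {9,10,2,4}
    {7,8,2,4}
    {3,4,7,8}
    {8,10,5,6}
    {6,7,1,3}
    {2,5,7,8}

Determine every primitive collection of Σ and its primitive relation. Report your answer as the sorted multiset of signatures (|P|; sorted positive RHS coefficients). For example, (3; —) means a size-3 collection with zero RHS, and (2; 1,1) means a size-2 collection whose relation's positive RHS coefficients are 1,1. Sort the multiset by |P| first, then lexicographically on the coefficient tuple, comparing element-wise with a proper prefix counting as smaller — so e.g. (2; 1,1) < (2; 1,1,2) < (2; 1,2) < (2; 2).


The 15 primitive collections of Σ (r=10, n=4):

  P = {2,3}:  v_{2} + v_{3} = 0  ⟹  sig = (2; —)
  P = {5,9}:  v_{5} + v_{9} = 0  ⟹  sig = (2; —)
  P = {1,2}:  v_{1} + v_{2} = v_{5}  ⟹  sig = (2; 1)
  P = {1,8}:  v_{1} + v_{8} = v_{6}  ⟹  sig = (2; 1)
  P = {1,9}:  v_{1} + v_{9} = v_{3}  ⟹  sig = (2; 1)
  P = {3,5}:  v_{3} + v_{5} = v_{1}  ⟹  sig = (2; 1)
  P = {4,5}:  v_{4} + v_{5} = v_{8}  ⟹  sig = (2; 1)
  P = {8,9}:  v_{8} + v_{9} = v_{4}  ⟹  sig = (2; 1)
  P = {1,4}:  v_{1} + v_{4} = v_{3} + v_{8}  ⟹  sig = (2; 1,1)
  P = {2,6}:  v_{2} + v_{6} = v_{5} + v_{8}  ⟹  sig = (2; 1,1)
  P = {6,9}:  v_{6} + v_{9} = v_{3} + v_{8}  ⟹  sig = (2; 1,1)
  P = {4,6}:  v_{4} + v_{6} = v_{3} + 2·v_{8}  ⟹  sig = (2; 1,2)
  P = {7,8,10}:  v_{7} + v_{8} + v_{10} = 0  ⟹  sig = (3; —)
  P = {4,7,10}:  v_{4} + v_{7} + v_{10} = v_{9}  ⟹  sig = (3; 1)
  P = {6,7,10}:  v_{6} + v_{7} + v_{10} = v_{1}  ⟹  sig = (3; 1)

Hence PRS(X_Σ) =
    |P|=2: 12 collections, coeffs (), (), (1), (1), (1), (1), (1), (1), (1,1), (1,1), (1,1), (1,2)
    |P|=3: 3 collections, coeffs (), (1), (1)


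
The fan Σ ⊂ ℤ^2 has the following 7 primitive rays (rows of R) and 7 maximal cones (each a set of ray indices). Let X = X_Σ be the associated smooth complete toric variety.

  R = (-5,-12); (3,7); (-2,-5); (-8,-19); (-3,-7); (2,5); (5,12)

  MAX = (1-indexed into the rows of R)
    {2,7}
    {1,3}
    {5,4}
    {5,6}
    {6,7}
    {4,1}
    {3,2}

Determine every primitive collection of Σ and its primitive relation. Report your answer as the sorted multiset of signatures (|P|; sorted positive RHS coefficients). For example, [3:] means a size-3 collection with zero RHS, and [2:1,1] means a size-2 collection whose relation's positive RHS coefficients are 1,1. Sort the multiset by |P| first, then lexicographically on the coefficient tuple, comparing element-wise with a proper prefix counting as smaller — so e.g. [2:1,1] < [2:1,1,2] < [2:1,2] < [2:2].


Δ(Σ) — 7 vertices, 14 min non-faces:

  {1,7}:  v_{1} + v_{7} = 0 — sig = [2:]
  {2,5}:  v_{2} + v_{5} = 0 — sig = [2:]
  {3,6}:  v_{3} + v_{6} = 0 — sig = [2:]
  {1,2}:  v_{1} + v_{2} = v_{3} — sig = [2:1]
  {1,5}:  v_{1} + v_{5} = v_{4} — sig = [2:1]
  {1,6}:  v_{1} + v_{6} = v_{5} — sig = [2:1]
  {2,4}:  v_{2} + v_{4} = v_{1} — sig = [2:1]
  {2,6}:  v_{2} + v_{6} = v_{7} — sig = [2:1]
  {3,5}:  v_{3} + v_{5} = v_{1} — sig = [2:1]
  {3,7}:  v_{3} + v_{7} = v_{2} — sig = [2:1]
  {4,7}:  v_{4} + v_{7} = v_{5} — sig = [2:1]
  {5,7}:  v_{5} + v_{7} = v_{6} — sig = [2:1]
  {3,4}:  v_{3} + v_{4} = 2·v_{1} — sig = [2:2]
  {4,6}:  v_{4} + v_{6} = 2·v_{5} — sig = [2:2]

Signatures (|P|; sorted positive RHS coefficients), sorted:
[[2:], [2:], [2:], [2:1], [2:1], [2:1], [2:1], [2:1], [2:1], [2:1], [2:1], [2:1], [2:2], [2:2]]


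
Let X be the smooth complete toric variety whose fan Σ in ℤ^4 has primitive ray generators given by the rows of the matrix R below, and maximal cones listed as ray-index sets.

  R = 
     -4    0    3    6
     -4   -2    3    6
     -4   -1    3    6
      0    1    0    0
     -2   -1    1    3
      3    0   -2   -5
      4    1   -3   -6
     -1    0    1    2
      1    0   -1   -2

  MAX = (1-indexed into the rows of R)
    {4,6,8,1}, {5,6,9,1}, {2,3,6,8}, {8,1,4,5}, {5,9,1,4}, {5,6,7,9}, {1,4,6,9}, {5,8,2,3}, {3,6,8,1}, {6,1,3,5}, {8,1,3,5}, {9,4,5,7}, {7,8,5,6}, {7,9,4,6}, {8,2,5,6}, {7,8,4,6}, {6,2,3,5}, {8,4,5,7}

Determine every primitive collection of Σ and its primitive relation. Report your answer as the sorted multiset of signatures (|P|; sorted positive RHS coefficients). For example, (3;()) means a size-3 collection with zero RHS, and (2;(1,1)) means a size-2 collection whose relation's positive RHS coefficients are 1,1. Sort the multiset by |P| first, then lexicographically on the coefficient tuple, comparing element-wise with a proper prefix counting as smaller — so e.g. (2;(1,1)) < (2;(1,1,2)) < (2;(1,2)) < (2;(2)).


Primitive collections (12):

  P={3,7}:  v_{3} + v_{7} = 0  →  sig = (2;())
  P={8,9}:  v_{8} + v_{9} = 0  →  sig = (2;())
  P={1,7}:  v_{1} + v_{7} = v_{4}  →  sig = (2;(1))
  P={2,4}:  v_{2} + v_{4} = v_{3}  →  sig = (2;(1))
  P={3,4}:  v_{3} + v_{4} = v_{1}  →  sig = (2;(1))
  P={2,7}:  v_{2} + v_{7} = v_{5} + v_{6} + v_{8}  →  sig = (2;(1,1,1))
  P={2,9}:  v_{2} + v_{9} = v_{3} + v_{5} + v_{6}  →  sig = (2;(1,1,1))
  P={3,9}:  v_{3} + v_{9} = v_{1} + v_{5} + v_{6}  →  sig = (2;(1,1,1))
  P={1,2}:  v_{1} + v_{2} = 2·v_{3}  →  sig = (2;(2))
  P={4,5,6}:  v_{4} + v_{5} + v_{6} = v_{9}  →  sig = (3;(1))
  P={1,5,6,8}:  v_{1} + v_{5} + v_{6} + v_{8} = v_{3}  →  sig = (4;(1))
  P={3,5,6,8}:  v_{3} + v_{5} + v_{6} + v_{8} = v_{2}  →  sig = (4;(1))

Hence PRS(X_Σ) =
    (2;())
    (2;())
    (2;(1))
    (2;(1))
    (2;(1))
    (2;(1,1,1))
    (2;(1,1,1))
    (2;(1,1,1))
    (2;(2))
    (3;(1))
    (4;(1))
    (4;(1))


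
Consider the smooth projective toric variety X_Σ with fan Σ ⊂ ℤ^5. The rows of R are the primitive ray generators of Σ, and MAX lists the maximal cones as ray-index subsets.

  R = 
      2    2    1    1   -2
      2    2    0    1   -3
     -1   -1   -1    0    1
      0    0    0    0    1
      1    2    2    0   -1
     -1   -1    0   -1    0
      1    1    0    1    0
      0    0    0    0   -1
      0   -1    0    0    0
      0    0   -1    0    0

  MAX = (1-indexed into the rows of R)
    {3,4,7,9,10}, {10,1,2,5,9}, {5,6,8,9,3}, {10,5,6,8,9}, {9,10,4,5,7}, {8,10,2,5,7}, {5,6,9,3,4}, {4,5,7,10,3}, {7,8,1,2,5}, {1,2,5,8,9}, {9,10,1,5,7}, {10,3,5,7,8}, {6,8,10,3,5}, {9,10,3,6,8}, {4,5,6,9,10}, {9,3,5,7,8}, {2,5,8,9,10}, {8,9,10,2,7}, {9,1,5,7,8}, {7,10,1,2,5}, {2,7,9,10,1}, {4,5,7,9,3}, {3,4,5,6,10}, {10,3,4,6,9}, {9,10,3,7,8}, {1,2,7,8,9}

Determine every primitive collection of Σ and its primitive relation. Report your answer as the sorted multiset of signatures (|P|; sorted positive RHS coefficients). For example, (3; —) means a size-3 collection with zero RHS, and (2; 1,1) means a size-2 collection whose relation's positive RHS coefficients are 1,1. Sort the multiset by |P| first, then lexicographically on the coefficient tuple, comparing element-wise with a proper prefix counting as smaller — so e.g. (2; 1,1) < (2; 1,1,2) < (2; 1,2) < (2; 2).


The 12 primitive collections of Σ (r=10, n=5):

  {4,8}:  v_{4} + v_{8} = 0  ⇒ sig = (2; —)
  {6,7}:  v_{6} + v_{7} = 0  ⇒ sig = (2; —)
  {1,3}:  v_{1} + v_{3} = v_{7} + v_{8}  ⇒ sig = (2; 1,1)
  {2,4}:  v_{2} + v_{4} = v_{1} + v_{10}  ⇒ sig = (2; 1,1)
  {1,4}:  v_{1} + v_{4} = v_{5} + v_{7} + v_{9} + v_{10}  ⇒ sig = (2; 1,1,1,1)
  {1,6}:  v_{1} + v_{6} = v_{5} + v_{8} + v_{9} + v_{10}  ⇒ sig = (2; 1,1,1,1)
  {2,3}:  v_{2} + v_{3} = v_{7} + 2·v_{8} + v_{10}  ⇒ sig = (2; 1,1,2)
  {2,6}:  v_{2} + v_{6} = v_{5} + 2·v_{8} + v_{9} + 2·v_{10}  ⇒ sig = (2; 1,1,2,2)
  {1,8,10}:  v_{1} + v_{8} + v_{10} = v_{2}  ⇒ sig = (3; 1)
  {3,5,9,10}:  v_{3} + v_{5} + v_{9} + v_{10} = 0  ⇒ sig = (4; —)
  {2,5,7,9}:  v_{2} + v_{5} + v_{7} + v_{9} = 2·v_{1}  ⇒ sig = (4; 2)
  {5,7,8,9,10}:  v_{5} + v_{7} + v_{8} + v_{9} + v_{10} = v_{1}  ⇒ sig = (5; 1)

Sorted signature multiset PRS(X):
[(2; —), (2; —), (2; 1,1), (2; 1,1), (2; 1,1,1,1), (2; 1,1,1,1), (2; 1,1,2), (2; 1,1,2,2), (3; 1), (4; —), (4; 2), (5; 1)]


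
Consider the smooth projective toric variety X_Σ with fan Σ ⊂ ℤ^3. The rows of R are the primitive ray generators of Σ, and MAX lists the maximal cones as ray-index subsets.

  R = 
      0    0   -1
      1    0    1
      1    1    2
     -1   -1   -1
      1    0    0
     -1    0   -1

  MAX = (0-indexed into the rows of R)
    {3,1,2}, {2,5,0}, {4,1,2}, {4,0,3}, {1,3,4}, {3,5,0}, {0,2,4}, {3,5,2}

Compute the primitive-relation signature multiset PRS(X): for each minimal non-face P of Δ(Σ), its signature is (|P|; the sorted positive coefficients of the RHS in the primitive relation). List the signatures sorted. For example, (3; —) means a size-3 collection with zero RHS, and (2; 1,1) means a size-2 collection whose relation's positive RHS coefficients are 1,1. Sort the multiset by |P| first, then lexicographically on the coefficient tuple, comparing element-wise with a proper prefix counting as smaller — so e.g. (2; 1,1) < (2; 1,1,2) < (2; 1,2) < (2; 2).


|primitive collections| = 5. Relations:

  • {1,5}:  v_{1} + v_{5} = 0 ; sig = (2; —)
  • {0,1}:  v_{0} + v_{1} = v_{4} ; sig = (2; 1)
  • {4,5}:  v_{4} + v_{5} = v_{0} ; sig = (2; 1)
  • {0,2,3}:  v_{0} + v_{2} + v_{3} = 0 ; sig = (3; —)
  • {2,3,4}:  v_{2} + v_{3} + v_{4} = v_{1} ; sig = (3; 1)

Signatures (|P|; sorted positive RHS coefficients), sorted:
    |P|=2: 3 collections, coeffs (), (1), (1)
    |P|=3: 2 collections, coeffs (), (1)


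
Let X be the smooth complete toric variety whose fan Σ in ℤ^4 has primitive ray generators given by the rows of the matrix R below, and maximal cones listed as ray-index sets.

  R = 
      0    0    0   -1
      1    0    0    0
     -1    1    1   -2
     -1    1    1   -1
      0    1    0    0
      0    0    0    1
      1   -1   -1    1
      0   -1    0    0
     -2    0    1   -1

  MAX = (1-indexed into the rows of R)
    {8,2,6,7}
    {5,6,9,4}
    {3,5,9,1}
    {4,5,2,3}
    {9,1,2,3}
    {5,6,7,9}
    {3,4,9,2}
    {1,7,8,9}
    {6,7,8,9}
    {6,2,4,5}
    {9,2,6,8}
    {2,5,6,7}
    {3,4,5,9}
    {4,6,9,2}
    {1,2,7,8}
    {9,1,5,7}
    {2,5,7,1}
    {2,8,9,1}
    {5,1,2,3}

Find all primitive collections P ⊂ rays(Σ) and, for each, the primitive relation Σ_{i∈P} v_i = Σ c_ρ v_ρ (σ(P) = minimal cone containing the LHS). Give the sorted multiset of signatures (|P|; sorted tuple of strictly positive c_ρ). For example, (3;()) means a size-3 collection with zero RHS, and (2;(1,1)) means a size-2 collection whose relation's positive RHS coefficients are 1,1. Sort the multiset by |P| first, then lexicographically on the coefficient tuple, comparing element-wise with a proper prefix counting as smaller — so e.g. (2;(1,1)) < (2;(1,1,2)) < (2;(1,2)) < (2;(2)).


Minimal non-faces — 10 found among 9 rays, 19 max cones:

  P={1,6}:  v_{1} + v_{6} = 0  ⟹  sig = (2;())
  P={4,7}:  v_{4} + v_{7} = 0  ⟹  sig = (2;())
  P={5,8}:  v_{5} + v_{8} = 0  ⟹  sig = (2;())
  P={1,4}:  v_{1} + v_{4} = v_{3}  ⟹  sig = (2;(1))
  P={3,6}:  v_{3} + v_{6} = v_{4}  ⟹  sig = (2;(1))
  P={3,7}:  v_{3} + v_{7} = v_{1}  ⟹  sig = (2;(1))
  P={4,8}:  v_{4} + v_{8} = v_{2} + v_{9}  ⟹  sig = (2;(1,1))
  P={3,8}:  v_{3} + v_{8} = v_{1} + v_{2} + v_{9}  ⟹  sig = (2;(1,1,1))
  P={2,5,9}:  v_{2} + v_{5} + v_{9} = v_{4}  ⟹  sig = (3;(1))
  P={2,7,9}:  v_{2} + v_{7} + v_{9} = v_{8}  ⟹  sig = (3;(1))

Sorted signature multiset PRS(X):
{ (2;()) ×3,  (2;(1)) ×3,  (2;(1,1)),  (2;(1,1,1)),  (3;(1)) ×2 }


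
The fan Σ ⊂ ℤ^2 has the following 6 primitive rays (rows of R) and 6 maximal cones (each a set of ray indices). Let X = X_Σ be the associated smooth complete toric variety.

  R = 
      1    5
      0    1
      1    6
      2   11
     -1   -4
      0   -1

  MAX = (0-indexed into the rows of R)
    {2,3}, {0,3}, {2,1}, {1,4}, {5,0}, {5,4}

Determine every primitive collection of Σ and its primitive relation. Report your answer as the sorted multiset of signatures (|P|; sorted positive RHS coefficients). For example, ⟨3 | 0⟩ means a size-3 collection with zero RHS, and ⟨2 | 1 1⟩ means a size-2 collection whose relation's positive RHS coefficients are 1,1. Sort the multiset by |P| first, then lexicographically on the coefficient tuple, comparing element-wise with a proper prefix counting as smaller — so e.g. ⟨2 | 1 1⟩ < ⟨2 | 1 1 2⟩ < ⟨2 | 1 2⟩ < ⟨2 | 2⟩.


Δ(Σ) — 6 vertices, 9 min non-faces:

  {1,5}:  v_{1} + v_{5} = 0  ⟹  sig = ⟨2 | 0⟩
  {0,1}:  v_{0} + v_{1} = v_{2}  ⟹  sig = ⟨2 | 1⟩
  {0,2}:  v_{0} + v_{2} = v_{3}  ⟹  sig = ⟨2 | 1⟩
  {0,4}:  v_{0} + v_{4} = v_{1}  ⟹  sig = ⟨2 | 1⟩
  {2,5}:  v_{2} + v_{5} = v_{0}  ⟹  sig = ⟨2 | 1⟩
  {3,4}:  v_{3} + v_{4} = v_{1} + v_{2}  ⟹  sig = ⟨2 | 1 1⟩
  {1,3}:  v_{1} + v_{3} = 2·v_{2}  ⟹  sig = ⟨2 | 2⟩
  {2,4}:  v_{2} + v_{4} = 2·v_{1}  ⟹  sig = ⟨2 | 2⟩
  {3,5}:  v_{3} + v_{5} = 2·v_{0}  ⟹  sig = ⟨2 | 2⟩

Hence PRS(X_Σ) =
[⟨2 | 0⟩, ⟨2 | 1⟩, ⟨2 | 1⟩, ⟨2 | 1⟩, ⟨2 | 1⟩, ⟨2 | 1 1⟩, ⟨2 | 2⟩, ⟨2 | 2⟩, ⟨2 | 2⟩]


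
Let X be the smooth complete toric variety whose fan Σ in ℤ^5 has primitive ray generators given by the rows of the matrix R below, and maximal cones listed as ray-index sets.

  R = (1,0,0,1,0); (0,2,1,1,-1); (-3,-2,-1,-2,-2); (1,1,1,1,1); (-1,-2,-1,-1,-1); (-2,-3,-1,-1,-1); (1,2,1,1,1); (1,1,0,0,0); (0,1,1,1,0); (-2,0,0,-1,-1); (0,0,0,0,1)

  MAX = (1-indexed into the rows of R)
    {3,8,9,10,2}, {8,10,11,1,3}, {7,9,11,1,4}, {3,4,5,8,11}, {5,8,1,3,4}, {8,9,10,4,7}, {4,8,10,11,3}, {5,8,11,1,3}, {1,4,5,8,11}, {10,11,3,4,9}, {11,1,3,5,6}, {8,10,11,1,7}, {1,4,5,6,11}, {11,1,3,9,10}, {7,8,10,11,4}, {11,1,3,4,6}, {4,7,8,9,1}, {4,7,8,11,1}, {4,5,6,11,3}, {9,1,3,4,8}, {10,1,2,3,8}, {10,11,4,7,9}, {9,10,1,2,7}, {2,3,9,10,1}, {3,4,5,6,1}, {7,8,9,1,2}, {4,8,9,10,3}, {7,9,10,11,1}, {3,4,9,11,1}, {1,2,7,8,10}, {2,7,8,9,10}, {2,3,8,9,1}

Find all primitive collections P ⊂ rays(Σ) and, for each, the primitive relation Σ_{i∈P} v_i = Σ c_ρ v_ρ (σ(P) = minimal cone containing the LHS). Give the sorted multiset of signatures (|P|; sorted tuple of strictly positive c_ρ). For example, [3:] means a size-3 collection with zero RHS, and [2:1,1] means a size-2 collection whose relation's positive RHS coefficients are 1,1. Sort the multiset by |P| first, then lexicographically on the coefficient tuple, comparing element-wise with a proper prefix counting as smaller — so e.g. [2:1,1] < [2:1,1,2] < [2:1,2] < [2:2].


Primitive collections (17):

  {5,7}:  v_{5} + v_{7} = 0 — sig = [2:]
  {3,7}:  v_{3} + v_{7} = v_{10} — sig = [2:1]
  {5,10}:  v_{5} + v_{10} = v_{3} — sig = [2:1]
  {6,8}:  v_{6} + v_{8} = v_{5} — sig = [2:1]
  {2,6}:  v_{2} + v_{6} = v_{1} + v_{3} + v_{9} — sig = [2:1,1,1]
  {2,11}:  v_{2} + v_{11} = v_{1} + v_{7} + v_{10} — sig = [2:1,1,1]
  {5,9}:  v_{5} + v_{9} = v_{1} + v_{3} + v_{4} — sig = [2:1,1,1]
  {2,5}:  v_{2} + v_{5} = v_{1} + v_{3} + v_{8} + v_{9} — sig = [2:1,1,1,1]
  {6,7}:  v_{6} + v_{7} = v_{1} + v_{3} + v_{4} + v_{11} — sig = [2:1,1,1,1]
  {6,10}:  v_{6} + v_{10} = v_{1} + 2·v_{3} + v_{4} + v_{11} — sig = [2:1,1,1,2]
  {2,4}:  v_{2} + v_{4} = v_{8} + 2·v_{9} — sig = [2:1,2]
  {6,9}:  v_{6} + v_{9} = 2·v_{1} + 2·v_{3} + 2·v_{4} + v_{11} — sig = [2:1,2,2,2]
  {1,4,10}:  v_{1} + v_{4} + v_{10} = v_{9} — sig = [3:1]
  {8,9,11}:  v_{8} + v_{9} + v_{11} = v_{7} — sig = [3:1]
  {1,8,9,10}:  v_{1} + v_{8} + v_{9} + v_{10} = v_{2} — sig = [4:1]
  {1,3,4,8,11}:  v_{1} + v_{3} + v_{4} + v_{8} + v_{11} = 0 — sig = [5:]
  {1,3,4,5,11}:  v_{1} + v_{3} + v_{4} + v_{5} + v_{11} = v_{6} — sig = [5:1]

Hence PRS(X_Σ) =
{ [2:],  [2:1] ×3,  [2:1,1,1] ×3,  [2:1,1,1,1] ×2,  [2:1,1,1,2],  [2:1,2],  [2:1,2,2,2],  [3:1] ×2,  [4:1],  [5:],  [5:1] }


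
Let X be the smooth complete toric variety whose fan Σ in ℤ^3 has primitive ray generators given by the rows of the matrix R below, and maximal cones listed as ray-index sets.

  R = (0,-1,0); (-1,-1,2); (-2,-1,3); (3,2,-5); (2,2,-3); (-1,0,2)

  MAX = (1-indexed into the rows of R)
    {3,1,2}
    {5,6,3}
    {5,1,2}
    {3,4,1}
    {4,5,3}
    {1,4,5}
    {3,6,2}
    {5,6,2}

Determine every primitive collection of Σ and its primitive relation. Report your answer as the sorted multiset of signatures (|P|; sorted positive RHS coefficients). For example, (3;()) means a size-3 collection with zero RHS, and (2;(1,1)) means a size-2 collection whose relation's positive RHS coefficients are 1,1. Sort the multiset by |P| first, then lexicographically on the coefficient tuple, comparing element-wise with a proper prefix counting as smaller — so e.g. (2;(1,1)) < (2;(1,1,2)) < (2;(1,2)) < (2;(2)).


Primitive collections (5):

  P={1,6}:  v_{1} + v_{6} = v_{2}  →  sig = (2;(1))
  P={4,6}:  v_{4} + v_{6} = v_{5}  →  sig = (2;(1))
  P={2,4}:  v_{2} + v_{4} = v_{1} + v_{5}  →  sig = (2;(1,1))
  P={1,3,5}:  v_{1} + v_{3} + v_{5} = 0  →  sig = (3;())
  P={2,3,5}:  v_{2} + v_{3} + v_{5} = v_{6}  →  sig = (3;(1))

Signatures (|P|; sorted positive RHS coefficients), sorted:
[(2;(1)), (2;(1)), (2;(1,1)), (3;()), (3;(1))]


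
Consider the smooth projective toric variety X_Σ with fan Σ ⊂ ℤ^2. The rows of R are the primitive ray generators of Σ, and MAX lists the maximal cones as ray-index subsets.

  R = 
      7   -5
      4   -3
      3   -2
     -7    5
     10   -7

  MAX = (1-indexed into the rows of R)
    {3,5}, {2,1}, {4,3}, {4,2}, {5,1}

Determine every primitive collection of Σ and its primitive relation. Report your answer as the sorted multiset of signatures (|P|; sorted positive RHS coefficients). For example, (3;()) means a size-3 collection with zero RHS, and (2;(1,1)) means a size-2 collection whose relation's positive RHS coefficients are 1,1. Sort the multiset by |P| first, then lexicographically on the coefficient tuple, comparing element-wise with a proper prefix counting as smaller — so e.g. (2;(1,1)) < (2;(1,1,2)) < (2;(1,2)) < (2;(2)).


5 collections generate NE(X_Σ); each relation:

  • {1,4}:  v_{1} + v_{4} = 0 — sig = (2;())
  • {1,3}:  v_{1} + v_{3} = v_{5} — sig = (2;(1))
  • {2,3}:  v_{2} + v_{3} = v_{1} — sig = (2;(1))
  • {4,5}:  v_{4} + v_{5} = v_{3} — sig = (2;(1))
  • {2,5}:  v_{2} + v_{5} = 2·v_{1} — sig = (2;(2))

Sorted signature multiset PRS(X):
    (2;())
    (2;(1))
    (2;(1))
    (2;(1))
    (2;(2))


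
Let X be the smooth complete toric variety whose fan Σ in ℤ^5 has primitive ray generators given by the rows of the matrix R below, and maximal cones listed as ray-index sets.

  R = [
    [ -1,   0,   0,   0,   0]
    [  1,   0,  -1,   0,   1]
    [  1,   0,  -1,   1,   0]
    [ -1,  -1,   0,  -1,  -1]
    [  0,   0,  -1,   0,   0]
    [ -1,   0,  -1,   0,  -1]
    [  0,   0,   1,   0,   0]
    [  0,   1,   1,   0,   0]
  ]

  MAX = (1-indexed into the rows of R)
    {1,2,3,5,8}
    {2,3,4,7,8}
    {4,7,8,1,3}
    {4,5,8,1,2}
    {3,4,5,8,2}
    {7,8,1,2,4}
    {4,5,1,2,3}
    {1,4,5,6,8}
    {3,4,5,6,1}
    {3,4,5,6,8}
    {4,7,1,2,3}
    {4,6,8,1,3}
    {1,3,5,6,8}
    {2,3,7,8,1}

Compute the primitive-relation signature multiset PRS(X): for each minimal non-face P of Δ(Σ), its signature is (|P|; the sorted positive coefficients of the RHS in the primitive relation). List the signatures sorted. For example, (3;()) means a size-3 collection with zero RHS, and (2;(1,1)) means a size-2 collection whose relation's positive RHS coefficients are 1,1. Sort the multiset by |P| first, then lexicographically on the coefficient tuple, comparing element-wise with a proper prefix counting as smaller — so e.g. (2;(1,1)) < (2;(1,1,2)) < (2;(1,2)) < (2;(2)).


Δ(Σ) — 8 vertices, 5 min non-faces:

  {5,7}:  v_{5} + v_{7} = 0 — sig = (2;())
  {6,7}:  v_{6} + v_{7} = v_{1} + v_{3} + v_{4} + v_{8} — sig = (2;(1,1,1,1))
  {2,6}:  v_{2} + v_{6} = 2·v_{5} — sig = (2;(2))
  {1,2,3,4,8}:  v_{1} + v_{2} + v_{3} + v_{4} + v_{8} = v_{5} — sig = (5;(1))
  {1,3,4,5,8}:  v_{1} + v_{3} + v_{4} + v_{5} + v_{8} = v_{6} — sig = (5;(1))

Signatures (|P|; sorted positive RHS coefficients), sorted:
    |P|=2: 3 collections, coeffs (), (1,1,1,1), (2)
    |P|=5: 2 collections, coeffs (1), (1)


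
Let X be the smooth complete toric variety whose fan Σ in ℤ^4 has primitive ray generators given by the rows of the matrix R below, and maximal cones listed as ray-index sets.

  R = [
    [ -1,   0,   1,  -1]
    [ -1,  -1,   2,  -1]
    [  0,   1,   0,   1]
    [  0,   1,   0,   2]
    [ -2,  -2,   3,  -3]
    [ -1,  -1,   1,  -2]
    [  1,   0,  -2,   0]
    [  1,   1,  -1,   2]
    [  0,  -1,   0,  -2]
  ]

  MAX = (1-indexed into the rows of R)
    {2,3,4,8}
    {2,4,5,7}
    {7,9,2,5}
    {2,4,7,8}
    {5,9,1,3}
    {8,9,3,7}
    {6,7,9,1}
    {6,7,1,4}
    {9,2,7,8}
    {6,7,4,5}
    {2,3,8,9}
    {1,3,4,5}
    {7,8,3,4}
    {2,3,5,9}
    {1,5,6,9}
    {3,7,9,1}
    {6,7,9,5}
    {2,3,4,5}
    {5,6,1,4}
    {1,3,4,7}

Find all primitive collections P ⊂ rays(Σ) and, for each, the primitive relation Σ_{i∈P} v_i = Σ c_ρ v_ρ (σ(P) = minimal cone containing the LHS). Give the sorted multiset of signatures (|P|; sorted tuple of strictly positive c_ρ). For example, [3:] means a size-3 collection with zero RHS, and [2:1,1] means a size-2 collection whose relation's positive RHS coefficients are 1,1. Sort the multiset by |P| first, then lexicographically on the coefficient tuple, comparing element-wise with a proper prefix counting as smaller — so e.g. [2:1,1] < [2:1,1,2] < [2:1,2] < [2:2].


|primitive collections| = 10. Relations:

  P = {4,9}:  v_{4} + v_{9} = 0 ; sig = [2:]
  P = {6,8}:  v_{6} + v_{8} = 0 ; sig = [2:]
  P = {1,8}:  v_{1} + v_{8} = v_{3} ; sig = [2:1]
  P = {2,6}:  v_{2} + v_{6} = v_{5} ; sig = [2:1]
  P = {3,6}:  v_{3} + v_{6} = v_{1} ; sig = [2:1]
  P = {5,8}:  v_{5} + v_{8} = v_{2} ; sig = [2:1]
  P = {1,2}:  v_{1} + v_{2} = v_{3} + v_{5} ; sig = [2:1,1]
  P = {2,3,7}:  v_{2} + v_{3} + v_{7} = 0 ; sig = [3:]
  P = {3,5,7}:  v_{3} + v_{5} + v_{7} = v_{6} ; sig = [3:1]
  P = {1,5,7}:  v_{1} + v_{5} + v_{7} = 2·v_{6} ; sig = [3:2]

Hence PRS(X_Σ) =
    |P|=2: 7 collections, coeffs (), (), (1), (1), (1), (1), (1,1)
    |P|=3: 3 collections, coeffs (), (1), (2)


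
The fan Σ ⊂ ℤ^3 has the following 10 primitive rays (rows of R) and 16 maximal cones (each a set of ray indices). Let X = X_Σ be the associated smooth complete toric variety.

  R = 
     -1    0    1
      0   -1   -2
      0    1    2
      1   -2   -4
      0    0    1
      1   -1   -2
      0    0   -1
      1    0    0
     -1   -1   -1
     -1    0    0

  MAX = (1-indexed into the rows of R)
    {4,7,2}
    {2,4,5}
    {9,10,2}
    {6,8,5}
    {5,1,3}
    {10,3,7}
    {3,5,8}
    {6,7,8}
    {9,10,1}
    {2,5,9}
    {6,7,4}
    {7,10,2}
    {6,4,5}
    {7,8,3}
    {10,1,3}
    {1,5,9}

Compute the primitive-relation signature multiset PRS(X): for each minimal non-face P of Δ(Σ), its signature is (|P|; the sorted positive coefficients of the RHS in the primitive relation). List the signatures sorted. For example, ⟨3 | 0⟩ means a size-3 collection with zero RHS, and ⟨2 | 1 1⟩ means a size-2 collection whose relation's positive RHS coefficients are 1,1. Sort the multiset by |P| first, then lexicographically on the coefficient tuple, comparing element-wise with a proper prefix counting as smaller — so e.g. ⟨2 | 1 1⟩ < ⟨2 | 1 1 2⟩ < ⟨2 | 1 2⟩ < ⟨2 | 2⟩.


The 21 primitive collections of Σ (r=10, n=3):

  • {2,3}:  v_{2} + v_{3} = 0  ⟹  sig = ⟨2 | 0⟩
  • {5,7}:  v_{5} + v_{7} = 0  ⟹  sig = ⟨2 | 0⟩
  • {8,10}:  v_{8} + v_{10} = 0  ⟹  sig = ⟨2 | 0⟩
  • {1,2}:  v_{1} + v_{2} = v_{9}  ⟹  sig = ⟨2 | 1⟩
  • {1,7}:  v_{1} + v_{7} = v_{10}  ⟹  sig = ⟨2 | 1⟩
  • {1,8}:  v_{1} + v_{8} = v_{5}  ⟹  sig = ⟨2 | 1⟩
  • {2,6}:  v_{2} + v_{6} = v_{4}  ⟹  sig = ⟨2 | 1⟩
  • {2,8}:  v_{2} + v_{8} = v_{6}  ⟹  sig = ⟨2 | 1⟩
  • {3,4}:  v_{3} + v_{4} = v_{6}  ⟹  sig = ⟨2 | 1⟩
  • {3,6}:  v_{3} + v_{6} = v_{8}  ⟹  sig = ⟨2 | 1⟩
  • {3,9}:  v_{3} + v_{9} = v_{1}  ⟹  sig = ⟨2 | 1⟩
  • {5,10}:  v_{5} + v_{10} = v_{1}  ⟹  sig = ⟨2 | 1⟩
  • {6,10}:  v_{6} + v_{10} = v_{2}  ⟹  sig = ⟨2 | 1⟩
  • {1,6}:  v_{1} + v_{6} = v_{2} + v_{5}  ⟹  sig = ⟨2 | 1 1⟩
  • {7,9}:  v_{7} + v_{9} = v_{2} + v_{10}  ⟹  sig = ⟨2 | 1 1⟩
  • {8,9}:  v_{8} + v_{9} = v_{2} + v_{5}  ⟹  sig = ⟨2 | 1 1⟩
  • {1,4}:  v_{1} + v_{4} = 2·v_{2} + v_{5}  ⟹  sig = ⟨2 | 1 2⟩
  • {6,9}:  v_{6} + v_{9} = 2·v_{2} + v_{5}  ⟹  sig = ⟨2 | 1 2⟩
  • {4,9}:  v_{4} + v_{9} = 3·v_{2} + v_{5}  ⟹  sig = ⟨2 | 1 3⟩
  • {4,8}:  v_{4} + v_{8} = 2·v_{6}  ⟹  sig = ⟨2 | 2⟩
  • {4,10}:  v_{4} + v_{10} = 2·v_{2}  ⟹  sig = ⟨2 | 2⟩

Hence PRS(X_Σ) =
[⟨2 | 0⟩, ⟨2 | 0⟩, ⟨2 | 0⟩, ⟨2 | 1⟩, ⟨2 | 1⟩, ⟨2 | 1⟩, ⟨2 | 1⟩, ⟨2 | 1⟩, ⟨2 | 1⟩, ⟨2 | 1⟩, ⟨2 | 1⟩, ⟨2 | 1⟩, ⟨2 | 1⟩, ⟨2 | 1 1⟩, ⟨2 | 1 1⟩, ⟨2 | 1 1⟩, ⟨2 | 1 2⟩, ⟨2 | 1 2⟩, ⟨2 | 1 3⟩, ⟨2 | 2⟩, ⟨2 | 2⟩]


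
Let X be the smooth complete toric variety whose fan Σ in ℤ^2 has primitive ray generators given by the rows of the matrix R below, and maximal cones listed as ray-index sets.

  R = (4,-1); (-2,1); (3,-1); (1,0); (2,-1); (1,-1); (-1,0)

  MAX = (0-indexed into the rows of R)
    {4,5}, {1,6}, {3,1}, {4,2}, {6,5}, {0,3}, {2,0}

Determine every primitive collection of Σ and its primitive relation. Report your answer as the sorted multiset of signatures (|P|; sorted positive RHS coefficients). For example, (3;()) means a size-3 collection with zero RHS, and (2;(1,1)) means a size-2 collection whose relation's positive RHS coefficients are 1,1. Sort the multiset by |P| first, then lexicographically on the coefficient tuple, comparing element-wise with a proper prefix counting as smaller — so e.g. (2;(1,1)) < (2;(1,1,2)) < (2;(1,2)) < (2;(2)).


Minimal non-faces — 14 found among 7 rays, 7 max cones:

  P={1,4}:  v_{1} + v_{4} = 0  ⟹  sig = (2;())
  P={3,6}:  v_{3} + v_{6} = 0  ⟹  sig = (2;())
  P={0,6}:  v_{0} + v_{6} = v_{2}  ⟹  sig = (2;(1))
  P={1,2}:  v_{1} + v_{2} = v_{3}  ⟹  sig = (2;(1))
  P={1,5}:  v_{1} + v_{5} = v_{6}  ⟹  sig = (2;(1))
  P={2,3}:  v_{2} + v_{3} = v_{0}  ⟹  sig = (2;(1))
  P={2,6}:  v_{2} + v_{6} = v_{4}  ⟹  sig = (2;(1))
  P={3,4}:  v_{3} + v_{4} = v_{2}  ⟹  sig = (2;(1))
  P={3,5}:  v_{3} + v_{5} = v_{4}  ⟹  sig = (2;(1))
  P={4,6}:  v_{4} + v_{6} = v_{5}  ⟹  sig = (2;(1))
  P={0,5}:  v_{0} + v_{5} = v_{2} + v_{4}  ⟹  sig = (2;(1,1))
  P={0,1}:  v_{0} + v_{1} = 2·v_{3}  ⟹  sig = (2;(2))
  P={0,4}:  v_{0} + v_{4} = 2·v_{2}  ⟹  sig = (2;(2))
  P={2,5}:  v_{2} + v_{5} = 2·v_{4}  ⟹  sig = (2;(2))

Hence PRS(X_Σ) =
    |P|=2: 14 collections, coeffs (), (), (1), (1), (1), (1), (1), (1), (1), (1), (1,1), (2), (2), (2)


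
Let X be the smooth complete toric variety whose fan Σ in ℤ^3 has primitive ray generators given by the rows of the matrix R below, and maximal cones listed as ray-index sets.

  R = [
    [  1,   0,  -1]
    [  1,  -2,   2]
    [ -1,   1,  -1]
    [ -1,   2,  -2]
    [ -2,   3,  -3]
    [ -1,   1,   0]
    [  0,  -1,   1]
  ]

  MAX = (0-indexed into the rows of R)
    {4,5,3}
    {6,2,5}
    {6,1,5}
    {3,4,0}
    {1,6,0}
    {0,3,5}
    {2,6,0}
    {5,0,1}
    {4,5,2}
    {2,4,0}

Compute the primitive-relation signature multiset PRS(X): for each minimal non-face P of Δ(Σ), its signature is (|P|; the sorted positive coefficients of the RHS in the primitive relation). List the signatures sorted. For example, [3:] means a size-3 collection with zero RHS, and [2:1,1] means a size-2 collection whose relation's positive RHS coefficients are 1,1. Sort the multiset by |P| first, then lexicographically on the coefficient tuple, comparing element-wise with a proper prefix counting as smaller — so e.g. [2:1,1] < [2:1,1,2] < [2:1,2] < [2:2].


|primitive collections| = 9. Relations:

  {1,3}:  v_{1} + v_{3} = 0  ⇒ sig = [2:]
  {1,2}:  v_{1} + v_{2} = v_{6}  ⇒ sig = [2:1]
  {1,4}:  v_{1} + v_{4} = v_{2}  ⇒ sig = [2:1]
  {2,3}:  v_{2} + v_{3} = v_{4}  ⇒ sig = [2:1]
  {3,6}:  v_{3} + v_{6} = v_{2}  ⇒ sig = [2:1]
  {4,6}:  v_{4} + v_{6} = 2·v_{2}  ⇒ sig = [2:2]
  {0,5,6}:  v_{0} + v_{5} + v_{6} = 0  ⇒ sig = [3:]
  {0,2,5}:  v_{0} + v_{2} + v_{5} = v_{3}  ⇒ sig = [3:1]
  {0,4,5}:  v_{0} + v_{4} + v_{5} = 2·v_{3}  ⇒ sig = [3:2]

Sorted signature multiset PRS(X):
[[2:], [2:1], [2:1], [2:1], [2:1], [2:2], [3:], [3:1], [3:2]]


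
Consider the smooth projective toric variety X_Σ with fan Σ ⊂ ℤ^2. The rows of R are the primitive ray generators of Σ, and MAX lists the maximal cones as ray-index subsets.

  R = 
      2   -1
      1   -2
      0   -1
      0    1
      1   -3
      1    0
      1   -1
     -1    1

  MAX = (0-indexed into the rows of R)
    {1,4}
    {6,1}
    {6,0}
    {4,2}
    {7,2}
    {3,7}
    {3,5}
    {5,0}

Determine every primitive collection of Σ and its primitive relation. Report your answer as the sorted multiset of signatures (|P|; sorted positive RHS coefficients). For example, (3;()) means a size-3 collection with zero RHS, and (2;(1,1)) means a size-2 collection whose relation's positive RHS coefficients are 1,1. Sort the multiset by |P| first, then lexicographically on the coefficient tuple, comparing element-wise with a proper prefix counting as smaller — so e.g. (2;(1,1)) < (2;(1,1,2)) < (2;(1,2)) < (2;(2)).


|primitive collections| = 20. Relations:

  {2,3}:  v_{2} + v_{3} = 0  →  sig = (2;())
  {6,7}:  v_{6} + v_{7} = 0  →  sig = (2;())
  {0,7}:  v_{0} + v_{7} = v_{5}  →  sig = (2;(1))
  {1,2}:  v_{1} + v_{2} = v_{4}  →  sig = (2;(1))
  {1,3}:  v_{1} + v_{3} = v_{6}  →  sig = (2;(1))
  {1,7}:  v_{1} + v_{7} = v_{2}  →  sig = (2;(1))
  {2,5}:  v_{2} + v_{5} = v_{6}  →  sig = (2;(1))
  {2,6}:  v_{2} + v_{6} = v_{1}  →  sig = (2;(1))
  {3,4}:  v_{3} + v_{4} = v_{1}  →  sig = (2;(1))
  {3,6}:  v_{3} + v_{6} = v_{5}  →  sig = (2;(1))
  {5,6}:  v_{5} + v_{6} = v_{0}  →  sig = (2;(1))
  {5,7}:  v_{5} + v_{7} = v_{3}  →  sig = (2;(1))
  {4,5}:  v_{4} + v_{5} = v_{1} + v_{6}  →  sig = (2;(1,1))
  {0,4}:  v_{0} + v_{4} = v_{1} + 2·v_{6}  →  sig = (2;(1,2))
  {0,2}:  v_{0} + v_{2} = 2·v_{6}  →  sig = (2;(2))
  {0,3}:  v_{0} + v_{3} = 2·v_{5}  →  sig = (2;(2))
  {1,5}:  v_{1} + v_{5} = 2·v_{6}  →  sig = (2;(2))
  {4,6}:  v_{4} + v_{6} = 2·v_{1}  →  sig = (2;(2))
  {4,7}:  v_{4} + v_{7} = 2·v_{2}  →  sig = (2;(2))
  {0,1}:  v_{0} + v_{1} = 3·v_{6}  →  sig = (2;(3))

Sorted signature multiset PRS(X):
    (2;())
    (2;())
    (2;(1))
    (2;(1))
    (2;(1))
    (2;(1))
    (2;(1))
    (2;(1))
    (2;(1))
    (2;(1))
    (2;(1))
    (2;(1))
    (2;(1,1))
    (2;(1,2))
    (2;(2))
    (2;(2))
    (2;(2))
    (2;(2))
    (2;(2))
    (2;(3))


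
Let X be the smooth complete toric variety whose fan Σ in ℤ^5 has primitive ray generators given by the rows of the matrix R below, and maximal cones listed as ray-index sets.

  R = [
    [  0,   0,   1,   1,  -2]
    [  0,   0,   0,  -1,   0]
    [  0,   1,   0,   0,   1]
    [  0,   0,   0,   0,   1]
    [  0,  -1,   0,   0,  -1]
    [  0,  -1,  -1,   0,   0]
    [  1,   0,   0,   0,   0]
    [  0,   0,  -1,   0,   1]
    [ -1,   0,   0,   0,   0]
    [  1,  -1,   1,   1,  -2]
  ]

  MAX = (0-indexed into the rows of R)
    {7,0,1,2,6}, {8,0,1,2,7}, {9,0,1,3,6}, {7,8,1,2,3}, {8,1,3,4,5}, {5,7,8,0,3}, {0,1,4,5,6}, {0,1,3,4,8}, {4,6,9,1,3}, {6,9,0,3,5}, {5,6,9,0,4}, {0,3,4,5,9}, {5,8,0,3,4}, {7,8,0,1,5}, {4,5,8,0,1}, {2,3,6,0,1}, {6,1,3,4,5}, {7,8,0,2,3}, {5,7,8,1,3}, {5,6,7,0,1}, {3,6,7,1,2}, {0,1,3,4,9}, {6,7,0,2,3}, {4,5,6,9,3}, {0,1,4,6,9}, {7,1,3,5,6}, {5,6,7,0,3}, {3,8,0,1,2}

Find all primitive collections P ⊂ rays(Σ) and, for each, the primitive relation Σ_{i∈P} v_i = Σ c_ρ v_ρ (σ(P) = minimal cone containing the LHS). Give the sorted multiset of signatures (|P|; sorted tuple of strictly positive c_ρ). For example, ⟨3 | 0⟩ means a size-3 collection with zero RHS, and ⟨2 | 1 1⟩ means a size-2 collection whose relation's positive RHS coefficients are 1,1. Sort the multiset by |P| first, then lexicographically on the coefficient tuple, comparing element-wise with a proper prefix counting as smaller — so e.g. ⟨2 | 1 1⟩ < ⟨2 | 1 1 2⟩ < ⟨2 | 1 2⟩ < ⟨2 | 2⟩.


Minimal non-faces — 11 found among 10 rays, 28 max cones:

  P={2,4}:  v_{2} + v_{4} = 0 ; sig = ⟨2 | 0⟩
  P={6,8}:  v_{6} + v_{8} = 0 ; sig = ⟨2 | 0⟩
  P={2,5}:  v_{2} + v_{5} = v_{7} ; sig = ⟨2 | 1⟩
  P={4,7}:  v_{4} + v_{7} = v_{5} ; sig = ⟨2 | 1⟩
  P={2,9}:  v_{2} + v_{9} = v_{0} + v_{3} + v_{6} ; sig = ⟨2 | 1 1 1⟩
  P={8,9}:  v_{8} + v_{9} = v_{0} + v_{3} + v_{4} ; sig = ⟨2 | 1 1 1⟩
  P={7,9}:  v_{7} + v_{9} = v_{0} + v_{3} + v_{5} + v_{6} ; sig = ⟨2 | 1 1 1 1⟩
  P={1,5,9}:  v_{1} + v_{5} + v_{9} = 2·v_{4} + v_{6} ; sig = ⟨3 | 1 2⟩
  P={0,1,3,7}:  v_{0} + v_{1} + v_{3} + v_{7} = 0 ; sig = ⟨4 | 0⟩
  P={0,1,3,5}:  v_{0} + v_{1} + v_{3} + v_{5} = v_{4} ; sig = ⟨4 | 1⟩
  P={0,3,4,6}:  v_{0} + v_{3} + v_{4} + v_{6} = v_{9} ; sig = ⟨4 | 1⟩

Sorted signature multiset PRS(X):
[⟨2 | 0⟩, ⟨2 | 0⟩, ⟨2 | 1⟩, ⟨2 | 1⟩, ⟨2 | 1 1 1⟩, ⟨2 | 1 1 1⟩, ⟨2 | 1 1 1 1⟩, ⟨3 | 1 2⟩, ⟨4 | 0⟩, ⟨4 | 1⟩, ⟨4 | 1⟩]
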